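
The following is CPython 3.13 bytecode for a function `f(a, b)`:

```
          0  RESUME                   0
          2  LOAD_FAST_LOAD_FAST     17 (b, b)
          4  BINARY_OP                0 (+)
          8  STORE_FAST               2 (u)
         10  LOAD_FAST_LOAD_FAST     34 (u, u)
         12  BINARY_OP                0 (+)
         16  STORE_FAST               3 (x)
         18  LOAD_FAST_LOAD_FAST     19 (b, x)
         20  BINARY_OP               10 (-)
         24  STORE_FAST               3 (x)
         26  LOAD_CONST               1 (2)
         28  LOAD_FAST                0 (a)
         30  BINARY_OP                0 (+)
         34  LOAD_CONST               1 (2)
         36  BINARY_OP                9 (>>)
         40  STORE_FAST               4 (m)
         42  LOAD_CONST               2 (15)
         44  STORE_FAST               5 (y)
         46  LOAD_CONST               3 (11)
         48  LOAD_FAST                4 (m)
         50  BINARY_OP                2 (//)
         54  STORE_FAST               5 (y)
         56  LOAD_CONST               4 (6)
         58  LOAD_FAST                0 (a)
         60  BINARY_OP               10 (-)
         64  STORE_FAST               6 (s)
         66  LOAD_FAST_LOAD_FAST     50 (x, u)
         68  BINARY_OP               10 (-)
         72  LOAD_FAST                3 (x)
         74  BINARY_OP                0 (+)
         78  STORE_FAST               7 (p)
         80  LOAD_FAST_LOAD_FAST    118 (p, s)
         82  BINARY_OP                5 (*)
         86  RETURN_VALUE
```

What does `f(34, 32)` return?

7168

LOAD_FAST_LOAD_FAST b,b → push 32,32. Stack: [32, 32]
BINARY_OP + → 32 + 32 = 64. Stack: [64]
STORE_FAST u → u=64. Stack: []
LOAD_FAST_LOAD_FAST u,u → push 64,64. Stack: [64, 64]
BINARY_OP + → 64 + 64 = 128. Stack: [128]
STORE_FAST x → x=128. Stack: []
LOAD_FAST_LOAD_FAST b,x → push 32,128. Stack: [32, 128]
BINARY_OP - → 32 - 128 = -96. Stack: [-96]
STORE_FAST x → x=-96. Stack: []
LOAD_CONST → push 2. Stack: [2]
LOAD_FAST a → push 34. Stack: [2, 34]
BINARY_OP + → 2 + 34 = 36. Stack: [36]
LOAD_CONST → push 2. Stack: [36, 2]
BINARY_OP >> → 36 >> 2 = 9. Stack: [9]
STORE_FAST m → m=9. Stack: []
LOAD_CONST → push 15. Stack: [15]
STORE_FAST y → y=15. Stack: []
LOAD_CONST → push 11. Stack: [11]
LOAD_FAST m → push 9. Stack: [11, 9]
BINARY_OP // → 11 // 9 = 1. Stack: [1]
STORE_FAST y → y=1. Stack: []
LOAD_CONST → push 6. Stack: [6]
LOAD_FAST a → push 34. Stack: [6, 34]
BINARY_OP - → 6 - 34 = -28. Stack: [-28]
STORE_FAST s → s=-28. Stack: []
LOAD_FAST_LOAD_FAST x,u → push -96,64. Stack: [-96, 64]
BINARY_OP - → -96 - 64 = -160. Stack: [-160]
LOAD_FAST x → push -96. Stack: [-160, -96]
BINARY_OP + → -160 + -96 = -256. Stack: [-256]
STORE_FAST p → p=-256. Stack: []
LOAD_FAST_LOAD_FAST p,s → push -256,-28. Stack: [-256, -28]
BINARY_OP * → -256 * -28 = 7168. Stack: [7168]
RETURN_VALUE → return 7168.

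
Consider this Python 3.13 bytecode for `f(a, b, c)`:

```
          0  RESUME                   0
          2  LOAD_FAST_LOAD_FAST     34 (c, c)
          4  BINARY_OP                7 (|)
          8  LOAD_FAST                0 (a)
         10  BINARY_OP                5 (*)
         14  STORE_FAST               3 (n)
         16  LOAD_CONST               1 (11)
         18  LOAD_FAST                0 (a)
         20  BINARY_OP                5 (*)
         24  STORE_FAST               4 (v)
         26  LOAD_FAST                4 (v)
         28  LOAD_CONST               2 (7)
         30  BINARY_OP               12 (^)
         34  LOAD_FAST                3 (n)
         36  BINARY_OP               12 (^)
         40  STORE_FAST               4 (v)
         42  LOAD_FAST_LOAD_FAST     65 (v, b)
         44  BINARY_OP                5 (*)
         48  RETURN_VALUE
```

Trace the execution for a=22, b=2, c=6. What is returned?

226

LOAD_FAST_LOAD_FAST c,c → push 6,6. Stack: [6, 6]
BINARY_OP | → 6 | 6 = 6. Stack: [6]
LOAD_FAST a → push 22. Stack: [6, 22]
BINARY_OP * → 6 * 22 = 132. Stack: [132]
STORE_FAST n → n=132. Stack: []
LOAD_CONST → push 11. Stack: [11]
LOAD_FAST a → push 22. Stack: [11, 22]
BINARY_OP * → 11 * 22 = 242. Stack: [242]
STORE_FAST v → v=242. Stack: []
LOAD_FAST v → push 242. Stack: [242]
LOAD_CONST → push 7. Stack: [242, 7]
BINARY_OP ^ → 242 ^ 7 = 245. Stack: [245]
LOAD_FAST n → push 132. Stack: [245, 132]
BINARY_OP ^ → 245 ^ 132 = 113. Stack: [113]
STORE_FAST v → v=113. Stack: []
LOAD_FAST_LOAD_FAST v,b → push 113,2. Stack: [113, 2]
BINARY_OP * → 113 * 2 = 226. Stack: [226]
RETURN_VALUE → return 226.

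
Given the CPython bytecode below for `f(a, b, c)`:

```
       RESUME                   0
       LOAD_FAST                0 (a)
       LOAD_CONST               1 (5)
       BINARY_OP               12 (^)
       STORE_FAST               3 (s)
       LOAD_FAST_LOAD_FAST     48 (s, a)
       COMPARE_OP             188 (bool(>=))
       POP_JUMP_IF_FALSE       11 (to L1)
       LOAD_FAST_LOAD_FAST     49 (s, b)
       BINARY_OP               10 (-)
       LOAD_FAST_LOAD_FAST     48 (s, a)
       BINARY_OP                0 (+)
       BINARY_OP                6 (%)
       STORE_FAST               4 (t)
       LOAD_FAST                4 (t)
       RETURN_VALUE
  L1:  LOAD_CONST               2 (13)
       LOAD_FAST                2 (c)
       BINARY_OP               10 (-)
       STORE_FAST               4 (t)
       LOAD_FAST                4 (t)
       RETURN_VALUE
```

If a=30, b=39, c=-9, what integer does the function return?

22

LOAD_FAST a → push 30. Stack: [30]
LOAD_CONST → push 5. Stack: [30, 5]
BINARY_OP ^ → 30 ^ 5 = 27. Stack: [27]
STORE_FAST s → s=27. Stack: []
LOAD_FAST_LOAD_FAST s,a → push 27,30. Stack: [27, 30]
COMPARE_OP bool(>=) → 27 vs 30 = False. Stack: [False]
POP_JUMP_IF_FALSE → pop False; jump. Stack: []
LOAD_CONST → push 13. Stack: [13]
LOAD_FAST c → push -9. Stack: [13, -9]
BINARY_OP - → 13 - -9 = 22. Stack: [22]
STORE_FAST t → t=22. Stack: []
LOAD_FAST t → push 22. Stack: [22]
RETURN_VALUE → return 22.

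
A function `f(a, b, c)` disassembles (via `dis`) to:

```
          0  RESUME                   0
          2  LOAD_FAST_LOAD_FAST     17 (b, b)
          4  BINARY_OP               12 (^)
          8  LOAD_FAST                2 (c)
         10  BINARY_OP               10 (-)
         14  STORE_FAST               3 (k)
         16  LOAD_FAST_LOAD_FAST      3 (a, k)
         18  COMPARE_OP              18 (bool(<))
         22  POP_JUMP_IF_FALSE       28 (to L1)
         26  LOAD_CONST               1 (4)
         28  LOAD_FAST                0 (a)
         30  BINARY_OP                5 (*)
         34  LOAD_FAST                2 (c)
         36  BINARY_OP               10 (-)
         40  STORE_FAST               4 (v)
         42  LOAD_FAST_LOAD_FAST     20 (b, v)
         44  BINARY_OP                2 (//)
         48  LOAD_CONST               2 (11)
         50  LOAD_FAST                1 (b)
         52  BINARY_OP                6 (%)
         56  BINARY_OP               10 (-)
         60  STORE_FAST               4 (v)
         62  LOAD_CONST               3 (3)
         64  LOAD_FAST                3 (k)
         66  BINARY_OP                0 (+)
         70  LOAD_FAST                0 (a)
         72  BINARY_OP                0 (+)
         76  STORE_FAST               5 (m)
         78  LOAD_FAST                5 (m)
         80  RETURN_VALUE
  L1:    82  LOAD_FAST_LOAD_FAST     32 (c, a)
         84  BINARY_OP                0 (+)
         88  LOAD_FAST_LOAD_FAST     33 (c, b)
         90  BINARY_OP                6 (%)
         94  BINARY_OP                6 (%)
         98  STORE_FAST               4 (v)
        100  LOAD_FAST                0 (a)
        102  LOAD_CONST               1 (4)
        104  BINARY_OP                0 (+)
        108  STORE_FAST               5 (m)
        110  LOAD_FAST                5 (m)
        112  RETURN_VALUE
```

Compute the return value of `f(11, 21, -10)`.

LOAD_FAST_LOAD_FAST b,b → push 21,21. Stack: [21, 21]
BINARY_OP ^ → 21 ^ 21 = 0. Stack: [0]
LOAD_FAST c → push -10. Stack: [0, -10]
BINARY_OP - → 0 - -10 = 10. Stack: [10]
STORE_FAST k → k=10. Stack: []
LOAD_FAST_LOAD_FAST a,k → push 11,10. Stack: [11, 10]
COMPARE_OP bool(<) → 11 vs 10 = False. Stack: [False]
POP_JUMP_IF_FALSE → pop False; jump. Stack: []
LOAD_FAST_LOAD_FAST c,a → push -10,11. Stack: [-10, 11]
BINARY_OP + → -10 + 11 = 1. Stack: [1]
LOAD_FAST_LOAD_FAST c,b → push -10,21. Stack: [1, -10, 21]
BINARY_OP % → -10 % 21 = 11. Stack: [1, 11]
BINARY_OP % → 1 % 11 = 1. Stack: [1]
STORE_FAST v → v=1. Stack: []
LOAD_FAST a → push 11. Stack: [11]
LOAD_CONST → push 4. Stack: [11, 4]
BINARY_OP + → 11 + 4 = 15. Stack: [15]
STORE_FAST m → m=15. Stack: []
LOAD_FAST m → push 15. Stack: [15]
RETURN_VALUE → return 15.

15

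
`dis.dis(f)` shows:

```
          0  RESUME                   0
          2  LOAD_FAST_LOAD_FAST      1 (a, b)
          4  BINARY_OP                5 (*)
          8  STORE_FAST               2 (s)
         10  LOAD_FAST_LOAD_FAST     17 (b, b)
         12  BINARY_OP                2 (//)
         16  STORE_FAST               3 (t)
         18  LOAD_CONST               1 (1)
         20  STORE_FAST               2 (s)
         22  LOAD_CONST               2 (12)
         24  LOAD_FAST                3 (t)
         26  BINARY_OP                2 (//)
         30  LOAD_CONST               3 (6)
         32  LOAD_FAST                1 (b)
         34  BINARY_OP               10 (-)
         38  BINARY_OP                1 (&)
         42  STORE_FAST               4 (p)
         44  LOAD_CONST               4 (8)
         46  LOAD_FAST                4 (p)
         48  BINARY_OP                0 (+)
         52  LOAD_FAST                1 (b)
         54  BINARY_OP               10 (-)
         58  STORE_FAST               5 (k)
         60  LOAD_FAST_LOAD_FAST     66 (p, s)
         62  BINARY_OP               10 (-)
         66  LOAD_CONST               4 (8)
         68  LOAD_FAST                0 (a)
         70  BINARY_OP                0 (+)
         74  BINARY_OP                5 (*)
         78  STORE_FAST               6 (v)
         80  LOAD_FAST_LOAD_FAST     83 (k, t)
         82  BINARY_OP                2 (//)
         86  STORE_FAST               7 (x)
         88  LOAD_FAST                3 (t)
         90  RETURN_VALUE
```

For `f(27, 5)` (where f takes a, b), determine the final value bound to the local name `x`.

3

LOAD_FAST_LOAD_FAST a,b → push 27,5. Stack: [27, 5]
BINARY_OP * → 27 * 5 = 135. Stack: [135]
STORE_FAST s → s=135. Stack: []
LOAD_FAST_LOAD_FAST b,b → push 5,5. Stack: [5, 5]
BINARY_OP // → 5 // 5 = 1. Stack: [1]
STORE_FAST t → t=1. Stack: []
LOAD_CONST → push 1. Stack: [1]
STORE_FAST s → s=1. Stack: []
LOAD_CONST → push 12. Stack: [12]
LOAD_FAST t → push 1. Stack: [12, 1]
BINARY_OP // → 12 // 1 = 12. Stack: [12]
LOAD_CONST → push 6. Stack: [12, 6]
LOAD_FAST b → push 5. Stack: [12, 6, 5]
BINARY_OP - → 6 - 5 = 1. Stack: [12, 1]
BINARY_OP & → 12 & 1 = 0. Stack: [0]
STORE_FAST p → p=0. Stack: []
LOAD_CONST → push 8. Stack: [8]
LOAD_FAST p → push 0. Stack: [8, 0]
BINARY_OP + → 8 + 0 = 8. Stack: [8]
LOAD_FAST b → push 5. Stack: [8, 5]
BINARY_OP - → 8 - 5 = 3. Stack: [3]
STORE_FAST k → k=3. Stack: []
LOAD_FAST_LOAD_FAST p,s → push 0,1. Stack: [0, 1]
BINARY_OP - → 0 - 1 = -1. Stack: [-1]
LOAD_CONST → push 8. Stack: [-1, 8]
LOAD_FAST a → push 27. Stack: [-1, 8, 27]
BINARY_OP + → 8 + 27 = 35. Stack: [-1, 35]
BINARY_OP * → -1 * 35 = -35. Stack: [-35]
STORE_FAST v → v=-35. Stack: []
LOAD_FAST_LOAD_FAST k,t → push 3,1. Stack: [3, 1]
BINARY_OP // → 3 // 1 = 3. Stack: [3]
STORE_FAST x → x=3. Stack: []
LOAD_FAST t → push 1. Stack: [1]
RETURN_VALUE → return 1.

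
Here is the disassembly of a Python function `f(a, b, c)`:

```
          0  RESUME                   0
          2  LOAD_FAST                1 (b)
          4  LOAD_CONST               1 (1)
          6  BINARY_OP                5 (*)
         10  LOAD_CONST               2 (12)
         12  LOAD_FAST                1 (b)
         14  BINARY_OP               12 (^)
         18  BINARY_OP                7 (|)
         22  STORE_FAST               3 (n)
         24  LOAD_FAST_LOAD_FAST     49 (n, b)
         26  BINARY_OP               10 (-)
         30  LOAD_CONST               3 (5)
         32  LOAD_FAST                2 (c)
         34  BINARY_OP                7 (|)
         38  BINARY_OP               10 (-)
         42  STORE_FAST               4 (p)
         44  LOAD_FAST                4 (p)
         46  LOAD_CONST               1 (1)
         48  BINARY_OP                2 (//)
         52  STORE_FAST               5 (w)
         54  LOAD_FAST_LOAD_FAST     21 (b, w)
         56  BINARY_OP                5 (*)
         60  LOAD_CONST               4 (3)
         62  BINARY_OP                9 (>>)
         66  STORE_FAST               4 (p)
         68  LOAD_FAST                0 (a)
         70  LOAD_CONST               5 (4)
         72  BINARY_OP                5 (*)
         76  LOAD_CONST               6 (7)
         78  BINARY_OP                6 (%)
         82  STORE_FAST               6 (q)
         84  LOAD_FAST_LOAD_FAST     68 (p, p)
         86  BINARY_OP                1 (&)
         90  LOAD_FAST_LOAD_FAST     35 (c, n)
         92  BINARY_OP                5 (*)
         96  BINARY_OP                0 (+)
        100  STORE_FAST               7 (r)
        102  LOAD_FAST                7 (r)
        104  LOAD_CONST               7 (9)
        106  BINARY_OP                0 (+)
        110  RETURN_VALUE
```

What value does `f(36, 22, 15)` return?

LOAD_FAST b → push 22. Stack: [22]
LOAD_CONST → push 1. Stack: [22, 1]
BINARY_OP * → 22 * 1 = 22. Stack: [22]
LOAD_CONST → push 12. Stack: [22, 12]
LOAD_FAST b → push 22. Stack: [22, 12, 22]
BINARY_OP ^ → 12 ^ 22 = 26. Stack: [22, 26]
BINARY_OP | → 22 | 26 = 30. Stack: [30]
STORE_FAST n → n=30. Stack: []
LOAD_FAST_LOAD_FAST n,b → push 30,22. Stack: [30, 22]
BINARY_OP - → 30 - 22 = 8. Stack: [8]
LOAD_CONST → push 5. Stack: [8, 5]
LOAD_FAST c → push 15. Stack: [8, 5, 15]
BINARY_OP | → 5 | 15 = 15. Stack: [8, 15]
BINARY_OP - → 8 - 15 = -7. Stack: [-7]
STORE_FAST p → p=-7. Stack: []
LOAD_FAST p → push -7. Stack: [-7]
LOAD_CONST → push 1. Stack: [-7, 1]
BINARY_OP // → -7 // 1 = -7. Stack: [-7]
STORE_FAST w → w=-7. Stack: []
LOAD_FAST_LOAD_FAST b,w → push 22,-7. Stack: [22, -7]
BINARY_OP * → 22 * -7 = -154. Stack: [-154]
LOAD_CONST → push 3. Stack: [-154, 3]
BINARY_OP >> → -154 >> 3 = -20. Stack: [-20]
STORE_FAST p → p=-20. Stack: []
LOAD_FAST a → push 36. Stack: [36]
LOAD_CONST → push 4. Stack: [36, 4]
BINARY_OP * → 36 * 4 = 144. Stack: [144]
LOAD_CONST → push 7. Stack: [144, 7]
BINARY_OP % → 144 % 7 = 4. Stack: [4]
STORE_FAST q → q=4. Stack: []
LOAD_FAST_LOAD_FAST p,p → push -20,-20. Stack: [-20, -20]
BINARY_OP & → -20 & -20 = -20. Stack: [-20]
LOAD_FAST_LOAD_FAST c,n → push 15,30. Stack: [-20, 15, 30]
BINARY_OP * → 15 * 30 = 450. Stack: [-20, 450]
BINARY_OP + → -20 + 450 = 430. Stack: [430]
STORE_FAST r → r=430. Stack: []
LOAD_FAST r → push 430. Stack: [430]
LOAD_CONST → push 9. Stack: [430, 9]
BINARY_OP + → 430 + 9 = 439. Stack: [439]
RETURN_VALUE → return 439.

439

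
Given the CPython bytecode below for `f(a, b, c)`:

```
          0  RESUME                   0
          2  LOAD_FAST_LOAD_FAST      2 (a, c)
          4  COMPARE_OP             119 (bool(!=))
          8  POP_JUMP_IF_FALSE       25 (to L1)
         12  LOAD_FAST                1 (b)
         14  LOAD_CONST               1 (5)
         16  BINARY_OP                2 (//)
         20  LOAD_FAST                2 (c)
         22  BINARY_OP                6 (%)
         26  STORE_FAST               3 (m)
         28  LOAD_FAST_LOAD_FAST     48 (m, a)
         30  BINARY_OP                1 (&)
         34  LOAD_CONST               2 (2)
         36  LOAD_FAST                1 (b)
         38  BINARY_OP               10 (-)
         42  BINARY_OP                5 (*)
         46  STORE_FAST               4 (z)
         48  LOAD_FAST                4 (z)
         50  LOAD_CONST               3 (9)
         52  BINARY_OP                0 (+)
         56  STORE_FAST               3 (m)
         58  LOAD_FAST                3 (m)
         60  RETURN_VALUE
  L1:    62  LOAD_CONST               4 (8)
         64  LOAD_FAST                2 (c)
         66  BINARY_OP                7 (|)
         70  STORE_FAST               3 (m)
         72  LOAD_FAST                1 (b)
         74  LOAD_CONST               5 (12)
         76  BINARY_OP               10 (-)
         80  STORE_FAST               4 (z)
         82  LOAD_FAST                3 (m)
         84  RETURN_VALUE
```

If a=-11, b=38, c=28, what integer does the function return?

-171

LOAD_FAST_LOAD_FAST a,c → push -11,28. Stack: [-11, 28]
COMPARE_OP bool(!=) → -11 vs 28 = True. Stack: [True]
POP_JUMP_IF_FALSE → pop True; no jump. Stack: []
LOAD_FAST b → push 38. Stack: [38]
LOAD_CONST → push 5. Stack: [38, 5]
BINARY_OP // → 38 // 5 = 7. Stack: [7]
LOAD_FAST c → push 28. Stack: [7, 28]
BINARY_OP % → 7 % 28 = 7. Stack: [7]
STORE_FAST m → m=7. Stack: []
LOAD_FAST_LOAD_FAST m,a → push 7,-11. Stack: [7, -11]
BINARY_OP & → 7 & -11 = 5. Stack: [5]
LOAD_CONST → push 2. Stack: [5, 2]
LOAD_FAST b → push 38. Stack: [5, 2, 38]
BINARY_OP - → 2 - 38 = -36. Stack: [5, -36]
BINARY_OP * → 5 * -36 = -180. Stack: [-180]
STORE_FAST z → z=-180. Stack: []
LOAD_FAST z → push -180. Stack: [-180]
LOAD_CONST → push 9. Stack: [-180, 9]
BINARY_OP + → -180 + 9 = -171. Stack: [-171]
STORE_FAST m → m=-171. Stack: []
LOAD_FAST m → push -171. Stack: [-171]
RETURN_VALUE → return -171.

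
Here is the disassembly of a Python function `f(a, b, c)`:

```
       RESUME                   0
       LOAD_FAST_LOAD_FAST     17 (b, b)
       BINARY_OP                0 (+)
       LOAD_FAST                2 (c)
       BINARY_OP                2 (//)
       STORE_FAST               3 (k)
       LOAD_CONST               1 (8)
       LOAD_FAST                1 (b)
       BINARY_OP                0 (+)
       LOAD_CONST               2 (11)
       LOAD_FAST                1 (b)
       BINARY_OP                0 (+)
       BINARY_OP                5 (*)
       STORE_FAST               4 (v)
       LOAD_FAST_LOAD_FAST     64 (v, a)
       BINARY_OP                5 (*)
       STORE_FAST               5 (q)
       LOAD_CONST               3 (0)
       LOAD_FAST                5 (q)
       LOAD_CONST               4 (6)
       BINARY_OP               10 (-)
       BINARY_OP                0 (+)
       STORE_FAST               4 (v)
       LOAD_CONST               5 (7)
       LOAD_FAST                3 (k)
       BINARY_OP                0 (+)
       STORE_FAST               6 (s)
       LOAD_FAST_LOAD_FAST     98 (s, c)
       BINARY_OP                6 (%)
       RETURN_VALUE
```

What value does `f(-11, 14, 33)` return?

LOAD_FAST_LOAD_FAST b,b → push 14,14. Stack: [14, 14]
BINARY_OP + → 14 + 14 = 28. Stack: [28]
LOAD_FAST c → push 33. Stack: [28, 33]
BINARY_OP // → 28 // 33 = 0. Stack: [0]
STORE_FAST k → k=0. Stack: []
LOAD_CONST → push 8. Stack: [8]
LOAD_FAST b → push 14. Stack: [8, 14]
BINARY_OP + → 8 + 14 = 22. Stack: [22]
LOAD_CONST → push 11. Stack: [22, 11]
LOAD_FAST b → push 14. Stack: [22, 11, 14]
BINARY_OP + → 11 + 14 = 25. Stack: [22, 25]
BINARY_OP * → 22 * 25 = 550. Stack: [550]
STORE_FAST v → v=550. Stack: []
LOAD_FAST_LOAD_FAST v,a → push 550,-11. Stack: [550, -11]
BINARY_OP * → 550 * -11 = -6050. Stack: [-6050]
STORE_FAST q → q=-6050. Stack: []
LOAD_CONST → push 0. Stack: [0]
LOAD_FAST q → push -6050. Stack: [0, -6050]
LOAD_CONST → push 6. Stack: [0, -6050, 6]
BINARY_OP - → -6050 - 6 = -6056. Stack: [0, -6056]
BINARY_OP + → 0 + -6056 = -6056. Stack: [-6056]
STORE_FAST v → v=-6056. Stack: []
LOAD_CONST → push 7. Stack: [7]
LOAD_FAST k → push 0. Stack: [7, 0]
BINARY_OP + → 7 + 0 = 7. Stack: [7]
STORE_FAST s → s=7. Stack: []
LOAD_FAST_LOAD_FAST s,c → push 7,33. Stack: [7, 33]
BINARY_OP % → 7 % 33 = 7. Stack: [7]
RETURN_VALUE → return 7.

7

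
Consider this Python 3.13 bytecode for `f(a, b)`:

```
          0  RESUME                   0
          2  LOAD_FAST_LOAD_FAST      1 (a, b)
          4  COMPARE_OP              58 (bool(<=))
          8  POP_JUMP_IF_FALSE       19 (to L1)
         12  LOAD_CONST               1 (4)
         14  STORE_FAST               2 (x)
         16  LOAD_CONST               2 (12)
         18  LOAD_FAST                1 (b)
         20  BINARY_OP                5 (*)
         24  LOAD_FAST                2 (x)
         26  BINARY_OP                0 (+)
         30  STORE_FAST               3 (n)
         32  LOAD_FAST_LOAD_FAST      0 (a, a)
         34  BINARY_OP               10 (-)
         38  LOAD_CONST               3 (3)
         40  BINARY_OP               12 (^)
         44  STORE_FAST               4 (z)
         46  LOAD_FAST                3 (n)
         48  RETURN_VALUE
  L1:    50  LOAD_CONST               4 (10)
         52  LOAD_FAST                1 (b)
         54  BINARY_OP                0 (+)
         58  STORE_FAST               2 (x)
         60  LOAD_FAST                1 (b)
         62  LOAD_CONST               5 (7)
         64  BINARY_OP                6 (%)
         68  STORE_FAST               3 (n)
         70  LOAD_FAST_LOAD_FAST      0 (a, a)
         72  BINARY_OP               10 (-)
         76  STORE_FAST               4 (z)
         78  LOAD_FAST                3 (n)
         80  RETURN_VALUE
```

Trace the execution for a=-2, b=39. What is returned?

LOAD_FAST_LOAD_FAST a,b → push -2,39. Stack: [-2, 39]
COMPARE_OP bool(<=) → -2 vs 39 = True. Stack: [True]
POP_JUMP_IF_FALSE → pop True; no jump. Stack: []
LOAD_CONST → push 4. Stack: [4]
STORE_FAST x → x=4. Stack: []
LOAD_CONST → push 12. Stack: [12]
LOAD_FAST b → push 39. Stack: [12, 39]
BINARY_OP * → 12 * 39 = 468. Stack: [468]
LOAD_FAST x → push 4. Stack: [468, 4]
BINARY_OP + → 468 + 4 = 472. Stack: [472]
STORE_FAST n → n=472. Stack: []
LOAD_FAST_LOAD_FAST a,a → push -2,-2. Stack: [-2, -2]
BINARY_OP - → -2 - -2 = 0. Stack: [0]
LOAD_CONST → push 3. Stack: [0, 3]
BINARY_OP ^ → 0 ^ 3 = 3. Stack: [3]
STORE_FAST z → z=3. Stack: []
LOAD_FAST n → push 472. Stack: [472]
RETURN_VALUE → return 472.

472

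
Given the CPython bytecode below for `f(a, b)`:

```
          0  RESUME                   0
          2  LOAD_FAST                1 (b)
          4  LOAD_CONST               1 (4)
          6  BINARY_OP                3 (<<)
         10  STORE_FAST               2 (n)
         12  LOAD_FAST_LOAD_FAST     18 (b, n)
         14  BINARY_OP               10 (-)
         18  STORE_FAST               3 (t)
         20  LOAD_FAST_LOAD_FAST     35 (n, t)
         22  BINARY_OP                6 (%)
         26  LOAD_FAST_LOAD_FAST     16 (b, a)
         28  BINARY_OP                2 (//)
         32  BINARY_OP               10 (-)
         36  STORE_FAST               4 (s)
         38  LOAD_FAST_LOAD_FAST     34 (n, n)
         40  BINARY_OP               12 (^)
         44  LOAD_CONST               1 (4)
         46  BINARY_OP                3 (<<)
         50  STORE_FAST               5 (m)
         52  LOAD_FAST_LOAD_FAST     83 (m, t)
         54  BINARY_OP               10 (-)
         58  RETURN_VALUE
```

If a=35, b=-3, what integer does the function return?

-45

LOAD_FAST b → push -3. Stack: [-3]
LOAD_CONST → push 4. Stack: [-3, 4]
BINARY_OP << → -3 << 4 = -48. Stack: [-48]
STORE_FAST n → n=-48. Stack: []
LOAD_FAST_LOAD_FAST b,n → push -3,-48. Stack: [-3, -48]
BINARY_OP - → -3 - -48 = 45. Stack: [45]
STORE_FAST t → t=45. Stack: []
LOAD_FAST_LOAD_FAST n,t → push -48,45. Stack: [-48, 45]
BINARY_OP % → -48 % 45 = 42. Stack: [42]
LOAD_FAST_LOAD_FAST b,a → push -3,35. Stack: [42, -3, 35]
BINARY_OP // → -3 // 35 = -1. Stack: [42, -1]
BINARY_OP - → 42 - -1 = 43. Stack: [43]
STORE_FAST s → s=43. Stack: []
LOAD_FAST_LOAD_FAST n,n → push -48,-48. Stack: [-48, -48]
BINARY_OP ^ → -48 ^ -48 = 0. Stack: [0]
LOAD_CONST → push 4. Stack: [0, 4]
BINARY_OP << → 0 << 4 = 0. Stack: [0]
STORE_FAST m → m=0. Stack: []
LOAD_FAST_LOAD_FAST m,t → push 0,45. Stack: [0, 45]
BINARY_OP - → 0 - 45 = -45. Stack: [-45]
RETURN_VALUE → return -45.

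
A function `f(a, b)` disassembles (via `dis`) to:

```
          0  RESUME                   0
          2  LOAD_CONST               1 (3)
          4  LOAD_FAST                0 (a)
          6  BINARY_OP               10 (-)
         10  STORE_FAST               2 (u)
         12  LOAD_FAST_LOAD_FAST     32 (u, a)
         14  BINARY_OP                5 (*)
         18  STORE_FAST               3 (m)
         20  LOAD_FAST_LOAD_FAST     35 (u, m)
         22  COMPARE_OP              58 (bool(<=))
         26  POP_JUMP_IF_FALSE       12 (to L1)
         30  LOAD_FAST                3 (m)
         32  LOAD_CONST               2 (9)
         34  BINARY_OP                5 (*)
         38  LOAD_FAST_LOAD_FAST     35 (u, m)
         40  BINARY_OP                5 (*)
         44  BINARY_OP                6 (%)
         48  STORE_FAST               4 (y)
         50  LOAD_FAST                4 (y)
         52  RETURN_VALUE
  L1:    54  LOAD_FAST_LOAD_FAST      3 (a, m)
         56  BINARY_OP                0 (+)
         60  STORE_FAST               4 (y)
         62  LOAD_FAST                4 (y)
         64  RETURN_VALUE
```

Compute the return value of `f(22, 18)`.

LOAD_CONST → push 3. Stack: [3]
LOAD_FAST a → push 22. Stack: [3, 22]
BINARY_OP - → 3 - 22 = -19. Stack: [-19]
STORE_FAST u → u=-19. Stack: []
LOAD_FAST_LOAD_FAST u,a → push -19,22. Stack: [-19, 22]
BINARY_OP * → -19 * 22 = -418. Stack: [-418]
STORE_FAST m → m=-418. Stack: []
LOAD_FAST_LOAD_FAST u,m → push -19,-418. Stack: [-19, -418]
COMPARE_OP bool(<=) → -19 vs -418 = False. Stack: [False]
POP_JUMP_IF_FALSE → pop False; jump. Stack: []
LOAD_FAST_LOAD_FAST a,m → push 22,-418. Stack: [22, -418]
BINARY_OP + → 22 + -418 = -396. Stack: [-396]
STORE_FAST y → y=-396. Stack: []
LOAD_FAST y → push -396. Stack: [-396]
RETURN_VALUE → return -396.

-396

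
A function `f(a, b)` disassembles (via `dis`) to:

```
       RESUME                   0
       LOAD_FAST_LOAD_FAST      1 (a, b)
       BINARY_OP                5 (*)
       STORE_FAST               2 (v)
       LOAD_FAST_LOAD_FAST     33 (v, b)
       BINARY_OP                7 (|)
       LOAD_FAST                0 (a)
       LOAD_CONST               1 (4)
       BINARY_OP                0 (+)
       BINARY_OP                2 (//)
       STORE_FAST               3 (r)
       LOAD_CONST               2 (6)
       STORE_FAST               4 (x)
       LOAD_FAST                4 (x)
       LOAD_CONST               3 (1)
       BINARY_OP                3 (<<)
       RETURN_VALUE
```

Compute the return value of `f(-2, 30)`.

12

LOAD_FAST_LOAD_FAST a,b → push -2,30. Stack: [-2, 30]
BINARY_OP * → -2 * 30 = -60. Stack: [-60]
STORE_FAST v → v=-60. Stack: []
LOAD_FAST_LOAD_FAST v,b → push -60,30. Stack: [-60, 30]
BINARY_OP | → -60 | 30 = -34. Stack: [-34]
LOAD_FAST a → push -2. Stack: [-34, -2]
LOAD_CONST → push 4. Stack: [-34, -2, 4]
BINARY_OP + → -2 + 4 = 2. Stack: [-34, 2]
BINARY_OP // → -34 // 2 = -17. Stack: [-17]
STORE_FAST r → r=-17. Stack: []
LOAD_CONST → push 6. Stack: [6]
STORE_FAST x → x=6. Stack: []
LOAD_FAST x → push 6. Stack: [6]
LOAD_CONST → push 1. Stack: [6, 1]
BINARY_OP << → 6 << 1 = 12. Stack: [12]
RETURN_VALUE → return 12.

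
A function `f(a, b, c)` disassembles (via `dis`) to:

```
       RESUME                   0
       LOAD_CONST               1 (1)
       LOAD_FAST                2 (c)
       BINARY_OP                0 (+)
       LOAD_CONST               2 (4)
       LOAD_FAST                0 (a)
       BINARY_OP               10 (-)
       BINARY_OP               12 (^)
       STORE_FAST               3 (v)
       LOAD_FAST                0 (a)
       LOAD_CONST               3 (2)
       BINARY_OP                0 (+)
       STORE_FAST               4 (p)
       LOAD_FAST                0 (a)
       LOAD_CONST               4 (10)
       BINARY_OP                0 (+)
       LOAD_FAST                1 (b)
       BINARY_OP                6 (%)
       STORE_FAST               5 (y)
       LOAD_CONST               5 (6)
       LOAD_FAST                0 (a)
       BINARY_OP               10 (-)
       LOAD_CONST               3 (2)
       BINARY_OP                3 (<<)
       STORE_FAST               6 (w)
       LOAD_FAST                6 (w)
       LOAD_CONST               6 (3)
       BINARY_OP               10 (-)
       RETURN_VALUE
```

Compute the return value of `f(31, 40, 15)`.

LOAD_CONST → push 1. Stack: [1]
LOAD_FAST c → push 15. Stack: [1, 15]
BINARY_OP + → 1 + 15 = 16. Stack: [16]
LOAD_CONST → push 4. Stack: [16, 4]
LOAD_FAST a → push 31. Stack: [16, 4, 31]
BINARY_OP - → 4 - 31 = -27. Stack: [16, -27]
BINARY_OP ^ → 16 ^ -27 = -11. Stack: [-11]
STORE_FAST v → v=-11. Stack: []
LOAD_FAST a → push 31. Stack: [31]
LOAD_CONST → push 2. Stack: [31, 2]
BINARY_OP + → 31 + 2 = 33. Stack: [33]
STORE_FAST p → p=33. Stack: []
LOAD_FAST a → push 31. Stack: [31]
LOAD_CONST → push 10. Stack: [31, 10]
BINARY_OP + → 31 + 10 = 41. Stack: [41]
LOAD_FAST b → push 40. Stack: [41, 40]
BINARY_OP % → 41 % 40 = 1. Stack: [1]
STORE_FAST y → y=1. Stack: []
LOAD_CONST → push 6. Stack: [6]
LOAD_FAST a → push 31. Stack: [6, 31]
BINARY_OP - → 6 - 31 = -25. Stack: [-25]
LOAD_CONST → push 2. Stack: [-25, 2]
BINARY_OP << → -25 << 2 = -100. Stack: [-100]
STORE_FAST w → w=-100. Stack: []
LOAD_FAST w → push -100. Stack: [-100]
LOAD_CONST → push 3. Stack: [-100, 3]
BINARY_OP - → -100 - 3 = -103. Stack: [-103]
RETURN_VALUE → return -103.

-103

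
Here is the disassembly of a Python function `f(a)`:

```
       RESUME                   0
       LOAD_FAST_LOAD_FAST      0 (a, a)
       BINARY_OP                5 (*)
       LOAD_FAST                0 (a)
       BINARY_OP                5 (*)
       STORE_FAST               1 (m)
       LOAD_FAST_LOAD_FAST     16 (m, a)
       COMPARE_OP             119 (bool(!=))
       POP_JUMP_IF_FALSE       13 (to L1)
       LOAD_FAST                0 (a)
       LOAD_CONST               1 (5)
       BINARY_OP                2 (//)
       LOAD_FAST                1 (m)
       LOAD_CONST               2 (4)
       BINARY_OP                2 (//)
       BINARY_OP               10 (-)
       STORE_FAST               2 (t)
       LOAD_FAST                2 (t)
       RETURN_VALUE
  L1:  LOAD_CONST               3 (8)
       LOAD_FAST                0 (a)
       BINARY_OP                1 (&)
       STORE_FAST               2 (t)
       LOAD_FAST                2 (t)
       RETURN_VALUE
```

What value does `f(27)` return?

-4915

LOAD_FAST_LOAD_FAST a,a → push 27,27. Stack: [27, 27]
BINARY_OP * → 27 * 27 = 729. Stack: [729]
LOAD_FAST a → push 27. Stack: [729, 27]
BINARY_OP * → 729 * 27 = 19683. Stack: [19683]
STORE_FAST m → m=19683. Stack: []
LOAD_FAST_LOAD_FAST m,a → push 19683,27. Stack: [19683, 27]
COMPARE_OP bool(!=) → 19683 vs 27 = True. Stack: [True]
POP_JUMP_IF_FALSE → pop True; no jump. Stack: []
LOAD_FAST a → push 27. Stack: [27]
LOAD_CONST → push 5. Stack: [27, 5]
BINARY_OP // → 27 // 5 = 5. Stack: [5]
LOAD_FAST m → push 19683. Stack: [5, 19683]
LOAD_CONST → push 4. Stack: [5, 19683, 4]
BINARY_OP // → 19683 // 4 = 4920. Stack: [5, 4920]
BINARY_OP - → 5 - 4920 = -4915. Stack: [-4915]
STORE_FAST t → t=-4915. Stack: []
LOAD_FAST t → push -4915. Stack: [-4915]
RETURN_VALUE → return -4915.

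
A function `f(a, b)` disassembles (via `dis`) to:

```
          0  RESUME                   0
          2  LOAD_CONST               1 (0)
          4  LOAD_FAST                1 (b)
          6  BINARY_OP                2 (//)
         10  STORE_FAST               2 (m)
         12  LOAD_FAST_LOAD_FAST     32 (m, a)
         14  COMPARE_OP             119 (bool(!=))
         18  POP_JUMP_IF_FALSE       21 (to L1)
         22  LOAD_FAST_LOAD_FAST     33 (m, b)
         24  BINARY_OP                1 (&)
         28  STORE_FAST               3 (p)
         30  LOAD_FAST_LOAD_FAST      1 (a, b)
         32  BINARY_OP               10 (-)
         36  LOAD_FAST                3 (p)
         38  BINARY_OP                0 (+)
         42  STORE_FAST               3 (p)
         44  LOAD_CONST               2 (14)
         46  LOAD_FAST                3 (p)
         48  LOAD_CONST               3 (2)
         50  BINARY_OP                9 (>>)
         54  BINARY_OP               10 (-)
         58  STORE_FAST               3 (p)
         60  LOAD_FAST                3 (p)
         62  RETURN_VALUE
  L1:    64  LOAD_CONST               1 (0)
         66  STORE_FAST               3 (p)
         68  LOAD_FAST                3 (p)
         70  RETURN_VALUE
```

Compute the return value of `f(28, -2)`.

LOAD_CONST → push 0. Stack: [0]
LOAD_FAST b → push -2. Stack: [0, -2]
BINARY_OP // → 0 // -2 = 0. Stack: [0]
STORE_FAST m → m=0. Stack: []
LOAD_FAST_LOAD_FAST m,a → push 0,28. Stack: [0, 28]
COMPARE_OP bool(!=) → 0 vs 28 = True. Stack: [True]
POP_JUMP_IF_FALSE → pop True; no jump. Stack: []
LOAD_FAST_LOAD_FAST m,b → push 0,-2. Stack: [0, -2]
BINARY_OP & → 0 & -2 = 0. Stack: [0]
STORE_FAST p → p=0. Stack: []
LOAD_FAST_LOAD_FAST a,b → push 28,-2. Stack: [28, -2]
BINARY_OP - → 28 - -2 = 30. Stack: [30]
LOAD_FAST p → push 0. Stack: [30, 0]
BINARY_OP + → 30 + 0 = 30. Stack: [30]
STORE_FAST p → p=30. Stack: []
LOAD_CONST → push 14. Stack: [14]
LOAD_FAST p → push 30. Stack: [14, 30]
LOAD_CONST → push 2. Stack: [14, 30, 2]
BINARY_OP >> → 30 >> 2 = 7. Stack: [14, 7]
BINARY_OP - → 14 - 7 = 7. Stack: [7]
STORE_FAST p → p=7. Stack: []
LOAD_FAST p → push 7. Stack: [7]
RETURN_VALUE → return 7.

7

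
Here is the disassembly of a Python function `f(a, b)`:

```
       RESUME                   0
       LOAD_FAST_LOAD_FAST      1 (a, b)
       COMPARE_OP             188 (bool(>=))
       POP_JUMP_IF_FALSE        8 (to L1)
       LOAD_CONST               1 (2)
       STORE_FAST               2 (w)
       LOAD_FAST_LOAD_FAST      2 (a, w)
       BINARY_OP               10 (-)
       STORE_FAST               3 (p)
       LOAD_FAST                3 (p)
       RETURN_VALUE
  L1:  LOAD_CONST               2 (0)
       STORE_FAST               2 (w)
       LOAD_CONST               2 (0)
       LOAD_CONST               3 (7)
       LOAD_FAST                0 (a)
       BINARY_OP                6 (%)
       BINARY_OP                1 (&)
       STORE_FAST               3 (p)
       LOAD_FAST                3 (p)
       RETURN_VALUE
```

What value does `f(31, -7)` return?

29

LOAD_FAST_LOAD_FAST a,b → push 31,-7. Stack: [31, -7]
COMPARE_OP bool(>=) → 31 vs -7 = True. Stack: [True]
POP_JUMP_IF_FALSE → pop True; no jump. Stack: []
LOAD_CONST → push 2. Stack: [2]
STORE_FAST w → w=2. Stack: []
LOAD_FAST_LOAD_FAST a,w → push 31,2. Stack: [31, 2]
BINARY_OP - → 31 - 2 = 29. Stack: [29]
STORE_FAST p → p=29. Stack: []
LOAD_FAST p → push 29. Stack: [29]
RETURN_VALUE → return 29.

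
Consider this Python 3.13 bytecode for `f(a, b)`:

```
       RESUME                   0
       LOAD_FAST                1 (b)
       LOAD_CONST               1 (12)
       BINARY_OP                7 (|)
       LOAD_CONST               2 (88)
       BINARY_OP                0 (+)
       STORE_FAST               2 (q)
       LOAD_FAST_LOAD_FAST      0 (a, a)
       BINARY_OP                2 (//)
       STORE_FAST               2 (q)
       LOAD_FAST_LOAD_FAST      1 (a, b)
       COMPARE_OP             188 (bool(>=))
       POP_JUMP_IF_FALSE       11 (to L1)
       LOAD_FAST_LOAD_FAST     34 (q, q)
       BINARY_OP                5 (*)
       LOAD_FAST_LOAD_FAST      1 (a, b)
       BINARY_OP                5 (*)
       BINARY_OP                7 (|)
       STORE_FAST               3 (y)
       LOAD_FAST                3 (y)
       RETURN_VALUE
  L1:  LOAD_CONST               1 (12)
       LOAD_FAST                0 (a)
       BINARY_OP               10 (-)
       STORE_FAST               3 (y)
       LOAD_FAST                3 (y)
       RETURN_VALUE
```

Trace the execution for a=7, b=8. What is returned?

LOAD_FAST b → push 8. Stack: [8]
LOAD_CONST → push 12. Stack: [8, 12]
BINARY_OP | → 8 | 12 = 12. Stack: [12]
LOAD_CONST → push 88. Stack: [12, 88]
BINARY_OP + → 12 + 88 = 100. Stack: [100]
STORE_FAST q → q=100. Stack: []
LOAD_FAST_LOAD_FAST a,a → push 7,7. Stack: [7, 7]
BINARY_OP // → 7 // 7 = 1. Stack: [1]
STORE_FAST q → q=1. Stack: []
LOAD_FAST_LOAD_FAST a,b → push 7,8. Stack: [7, 8]
COMPARE_OP bool(>=) → 7 vs 8 = False. Stack: [False]
POP_JUMP_IF_FALSE → pop False; jump. Stack: []
LOAD_CONST → push 12. Stack: [12]
LOAD_FAST a → push 7. Stack: [12, 7]
BINARY_OP - → 12 - 7 = 5. Stack: [5]
STORE_FAST y → y=5. Stack: []
LOAD_FAST y → push 5. Stack: [5]
RETURN_VALUE → return 5.

5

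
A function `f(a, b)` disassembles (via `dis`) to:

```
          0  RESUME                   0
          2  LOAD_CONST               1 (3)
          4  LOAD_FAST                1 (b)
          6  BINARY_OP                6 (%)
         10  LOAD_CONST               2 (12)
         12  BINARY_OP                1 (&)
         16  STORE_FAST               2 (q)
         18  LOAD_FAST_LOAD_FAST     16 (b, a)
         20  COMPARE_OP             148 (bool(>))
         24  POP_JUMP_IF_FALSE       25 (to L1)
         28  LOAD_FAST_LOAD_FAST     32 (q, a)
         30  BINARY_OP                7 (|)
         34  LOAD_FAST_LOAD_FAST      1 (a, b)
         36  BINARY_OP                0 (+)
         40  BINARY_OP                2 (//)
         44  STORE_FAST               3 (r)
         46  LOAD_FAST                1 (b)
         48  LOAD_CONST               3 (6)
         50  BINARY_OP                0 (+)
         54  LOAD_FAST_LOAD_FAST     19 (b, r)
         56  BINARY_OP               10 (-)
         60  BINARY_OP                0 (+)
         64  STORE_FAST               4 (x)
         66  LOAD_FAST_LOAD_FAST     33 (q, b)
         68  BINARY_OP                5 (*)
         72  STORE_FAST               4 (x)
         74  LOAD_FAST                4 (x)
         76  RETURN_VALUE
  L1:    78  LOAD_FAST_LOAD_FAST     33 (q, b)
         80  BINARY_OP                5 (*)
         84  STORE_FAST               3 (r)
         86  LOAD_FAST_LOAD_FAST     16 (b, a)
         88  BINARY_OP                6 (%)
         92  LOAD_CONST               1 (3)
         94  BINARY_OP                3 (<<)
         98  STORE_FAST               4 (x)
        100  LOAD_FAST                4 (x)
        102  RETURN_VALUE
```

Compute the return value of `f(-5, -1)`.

0

LOAD_CONST → push 3. Stack: [3]
LOAD_FAST b → push -1. Stack: [3, -1]
BINARY_OP % → 3 % -1 = 0. Stack: [0]
LOAD_CONST → push 12. Stack: [0, 12]
BINARY_OP & → 0 & 12 = 0. Stack: [0]
STORE_FAST q → q=0. Stack: []
LOAD_FAST_LOAD_FAST b,a → push -1,-5. Stack: [-1, -5]
COMPARE_OP bool(>) → -1 vs -5 = True. Stack: [True]
POP_JUMP_IF_FALSE → pop True; no jump. Stack: []
LOAD_FAST_LOAD_FAST q,a → push 0,-5. Stack: [0, -5]
BINARY_OP | → 0 | -5 = -5. Stack: [-5]
LOAD_FAST_LOAD_FAST a,b → push -5,-1. Stack: [-5, -5, -1]
BINARY_OP + → -5 + -1 = -6. Stack: [-5, -6]
BINARY_OP // → -5 // -6 = 0. Stack: [0]
STORE_FAST r → r=0. Stack: []
LOAD_FAST b → push -1. Stack: [-1]
LOAD_CONST → push 6. Stack: [-1, 6]
BINARY_OP + → -1 + 6 = 5. Stack: [5]
LOAD_FAST_LOAD_FAST b,r → push -1,0. Stack: [5, -1, 0]
BINARY_OP - → -1 - 0 = -1. Stack: [5, -1]
BINARY_OP + → 5 + -1 = 4. Stack: [4]
STORE_FAST x → x=4. Stack: []
LOAD_FAST_LOAD_FAST q,b → push 0,-1. Stack: [0, -1]
BINARY_OP * → 0 * -1 = 0. Stack: [0]
STORE_FAST x → x=0. Stack: []
LOAD_FAST x → push 0. Stack: [0]
RETURN_VALUE → return 0.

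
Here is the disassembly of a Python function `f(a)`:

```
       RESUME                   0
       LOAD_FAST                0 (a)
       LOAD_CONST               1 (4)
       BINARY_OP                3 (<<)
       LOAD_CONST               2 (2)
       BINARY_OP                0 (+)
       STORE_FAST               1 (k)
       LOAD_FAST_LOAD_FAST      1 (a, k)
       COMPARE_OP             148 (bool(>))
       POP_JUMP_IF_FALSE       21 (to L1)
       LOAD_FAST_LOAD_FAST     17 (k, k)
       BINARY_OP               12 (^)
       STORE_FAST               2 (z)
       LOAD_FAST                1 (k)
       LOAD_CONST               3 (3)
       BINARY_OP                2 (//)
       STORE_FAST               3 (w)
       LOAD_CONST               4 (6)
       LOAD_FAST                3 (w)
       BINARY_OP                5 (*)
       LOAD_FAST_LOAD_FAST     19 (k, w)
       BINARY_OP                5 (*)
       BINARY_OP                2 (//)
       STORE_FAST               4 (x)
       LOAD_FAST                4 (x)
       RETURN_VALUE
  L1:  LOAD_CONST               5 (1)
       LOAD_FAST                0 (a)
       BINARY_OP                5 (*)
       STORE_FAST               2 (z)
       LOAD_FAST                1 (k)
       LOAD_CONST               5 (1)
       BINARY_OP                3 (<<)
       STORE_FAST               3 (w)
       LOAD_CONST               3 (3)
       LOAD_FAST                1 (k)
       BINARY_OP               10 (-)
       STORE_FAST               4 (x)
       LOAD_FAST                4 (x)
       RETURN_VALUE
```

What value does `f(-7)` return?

-1

LOAD_FAST a → push -7. Stack: [-7]
LOAD_CONST → push 4. Stack: [-7, 4]
BINARY_OP << → -7 << 4 = -112. Stack: [-112]
LOAD_CONST → push 2. Stack: [-112, 2]
BINARY_OP + → -112 + 2 = -110. Stack: [-110]
STORE_FAST k → k=-110. Stack: []
LOAD_FAST_LOAD_FAST a,k → push -7,-110. Stack: [-7, -110]
COMPARE_OP bool(>) → -7 vs -110 = True. Stack: [True]
POP_JUMP_IF_FALSE → pop True; no jump. Stack: []
LOAD_FAST_LOAD_FAST k,k → push -110,-110. Stack: [-110, -110]
BINARY_OP ^ → -110 ^ -110 = 0. Stack: [0]
STORE_FAST z → z=0. Stack: []
LOAD_FAST k → push -110. Stack: [-110]
LOAD_CONST → push 3. Stack: [-110, 3]
BINARY_OP // → -110 // 3 = -37. Stack: [-37]
STORE_FAST w → w=-37. Stack: []
LOAD_CONST → push 6. Stack: [6]
LOAD_FAST w → push -37. Stack: [6, -37]
BINARY_OP * → 6 * -37 = -222. Stack: [-222]
LOAD_FAST_LOAD_FAST k,w → push -110,-37. Stack: [-222, -110, -37]
BINARY_OP * → -110 * -37 = 4070. Stack: [-222, 4070]
BINARY_OP // → -222 // 4070 = -1. Stack: [-1]
STORE_FAST x → x=-1. Stack: []
LOAD_FAST x → push -1. Stack: [-1]
RETURN_VALUE → return -1.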